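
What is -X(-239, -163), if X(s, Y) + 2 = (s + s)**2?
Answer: -228482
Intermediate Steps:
X(s, Y) = -2 + 4*s**2 (X(s, Y) = -2 + (s + s)**2 = -2 + (2*s)**2 = -2 + 4*s**2)
-X(-239, -163) = -(-2 + 4*(-239)**2) = -(-2 + 4*57121) = -(-2 + 228484) = -1*228482 = -228482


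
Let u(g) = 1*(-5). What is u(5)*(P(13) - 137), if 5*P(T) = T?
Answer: 672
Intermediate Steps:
u(g) = -5
P(T) = T/5
u(5)*(P(13) - 137) = -5*((1/5)*13 - 137) = -5*(13/5 - 137) = -5*(-672/5) = 672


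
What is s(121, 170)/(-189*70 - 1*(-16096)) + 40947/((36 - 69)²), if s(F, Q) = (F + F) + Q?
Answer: 19633795/520179 ≈ 37.744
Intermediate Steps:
s(F, Q) = Q + 2*F (s(F, Q) = 2*F + Q = Q + 2*F)
s(121, 170)/(-189*70 - 1*(-16096)) + 40947/((36 - 69)²) = (170 + 2*121)/(-189*70 - 1*(-16096)) + 40947/((36 - 69)²) = (170 + 242)/(-13230 + 16096) + 40947/((-33)²) = 412/2866 + 40947/1089 = 412*(1/2866) + 40947*(1/1089) = 206/1433 + 13649/363 = 19633795/520179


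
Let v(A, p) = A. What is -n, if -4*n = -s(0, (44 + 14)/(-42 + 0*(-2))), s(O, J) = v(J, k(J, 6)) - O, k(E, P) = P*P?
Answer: 29/84 ≈ 0.34524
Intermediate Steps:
k(E, P) = P²
s(O, J) = J - O
n = -29/84 (n = -(-1)*((44 + 14)/(-42 + 0*(-2)) - 1*0)/4 = -(-1)*(58/(-42 + 0) + 0)/4 = -(-1)*(58/(-42) + 0)/4 = -(-1)*(58*(-1/42) + 0)/4 = -(-1)*(-29/21 + 0)/4 = -(-1)*(-29)/(4*21) = -¼*29/21 = -29/84 ≈ -0.34524)
-n = -1*(-29/84) = 29/84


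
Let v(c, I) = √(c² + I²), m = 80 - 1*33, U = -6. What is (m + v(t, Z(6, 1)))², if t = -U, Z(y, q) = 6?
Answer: 2281 + 564*√2 ≈ 3078.6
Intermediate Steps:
t = 6 (t = -1*(-6) = 6)
m = 47 (m = 80 - 33 = 47)
v(c, I) = √(I² + c²)
(m + v(t, Z(6, 1)))² = (47 + √(6² + 6²))² = (47 + √(36 + 36))² = (47 + √72)² = (47 + 6*√2)²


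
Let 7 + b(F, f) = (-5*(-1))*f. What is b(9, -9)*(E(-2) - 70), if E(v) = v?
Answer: 3744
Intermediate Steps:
b(F, f) = -7 + 5*f (b(F, f) = -7 + (-5*(-1))*f = -7 + 5*f)
b(9, -9)*(E(-2) - 70) = (-7 + 5*(-9))*(-2 - 70) = (-7 - 45)*(-72) = -52*(-72) = 3744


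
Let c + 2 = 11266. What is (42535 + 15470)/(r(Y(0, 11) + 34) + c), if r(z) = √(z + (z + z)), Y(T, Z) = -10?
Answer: 81671040/15859703 - 174015*√2/63438812 ≈ 5.1457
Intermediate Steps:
c = 11264 (c = -2 + 11266 = 11264)
r(z) = √3*√z (r(z) = √(z + 2*z) = √(3*z) = √3*√z)
(42535 + 15470)/(r(Y(0, 11) + 34) + c) = (42535 + 15470)/(√3*√(-10 + 34) + 11264) = 58005/(√3*√24 + 11264) = 58005/(√3*(2*√6) + 11264) = 58005/(6*√2 + 11264) = 58005/(11264 + 6*√2)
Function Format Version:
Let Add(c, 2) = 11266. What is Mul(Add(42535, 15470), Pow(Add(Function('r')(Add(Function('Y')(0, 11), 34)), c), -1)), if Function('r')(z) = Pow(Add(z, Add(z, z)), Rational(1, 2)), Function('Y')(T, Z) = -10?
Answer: Add(Rational(81671040, 15859703), Mul(Rational(-174015, 63438812), Pow(2, Rational(1, 2)))) ≈ 5.1457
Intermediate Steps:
c = 11264 (c = Add(-2, 11266) = 11264)
Function('r')(z) = Mul(Pow(3, Rational(1, 2)), Pow(z, Rational(1, 2))) (Function('r')(z) = Pow(Add(z, Mul(2, z)), Rational(1, 2)) = Pow(Mul(3, z), Rational(1, 2)) = Mul(Pow(3, Rational(1, 2)), Pow(z, Rational(1, 2))))
Mul(Add(42535, 15470), Pow(Add(Function('r')(Add(Function('Y')(0, 11), 34)), c), -1)) = Mul(Add(42535, 15470), Pow(Add(Mul(Pow(3, Rational(1, 2)), Pow(Add(-10, 34), Rational(1, 2))), 11264), -1)) = Mul(58005, Pow(Add(Mul(Pow(3, Rational(1, 2)), Pow(24, Rational(1, 2))), 11264), -1)) = Mul(58005, Pow(Add(Mul(Pow(3, Rational(1, 2)), Mul(2, Pow(6, Rational(1, 2)))), 11264), -1)) = Mul(58005, Pow(Add(Mul(6, Pow(2, Rational(1, 2))), 11264), -1)) = Mul(58005, Pow(Add(11264, Mul(6, Pow(2, Rational(1, 2)))), -1))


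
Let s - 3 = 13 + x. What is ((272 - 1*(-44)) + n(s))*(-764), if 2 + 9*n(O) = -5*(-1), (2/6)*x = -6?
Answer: -725036/3 ≈ -2.4168e+5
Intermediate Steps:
x = -18 (x = 3*(-6) = -18)
s = -2 (s = 3 + (13 - 18) = 3 - 5 = -2)
n(O) = 1/3 (n(O) = -2/9 + (-5*(-1))/9 = -2/9 + (1/9)*5 = -2/9 + 5/9 = 1/3)
((272 - 1*(-44)) + n(s))*(-764) = ((272 - 1*(-44)) + 1/3)*(-764) = ((272 + 44) + 1/3)*(-764) = (316 + 1/3)*(-764) = (949/3)*(-764) = -725036/3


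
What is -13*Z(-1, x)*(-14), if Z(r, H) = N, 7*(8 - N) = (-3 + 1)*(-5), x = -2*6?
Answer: 1196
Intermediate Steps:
x = -12
N = 46/7 (N = 8 - (-3 + 1)*(-5)/7 = 8 - (-2)*(-5)/7 = 8 - ⅐*10 = 8 - 10/7 = 46/7 ≈ 6.5714)
Z(r, H) = 46/7
-13*Z(-1, x)*(-14) = -13*46/7*(-14) = -598/7*(-14) = 1196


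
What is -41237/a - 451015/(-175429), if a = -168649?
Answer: 83297394408/29585925421 ≈ 2.8154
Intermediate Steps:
-41237/a - 451015/(-175429) = -41237/(-168649) - 451015/(-175429) = -41237*(-1/168649) - 451015*(-1/175429) = 41237/168649 + 451015/175429 = 83297394408/29585925421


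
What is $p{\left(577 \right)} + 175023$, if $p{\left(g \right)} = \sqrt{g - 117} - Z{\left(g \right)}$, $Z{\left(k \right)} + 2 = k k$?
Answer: $-157904 + 2 \sqrt{115} \approx -1.5788 \cdot 10^{5}$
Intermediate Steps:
$Z{\left(k \right)} = -2 + k^{2}$ ($Z{\left(k \right)} = -2 + k k = -2 + k^{2}$)
$p{\left(g \right)} = 2 + \sqrt{-117 + g} - g^{2}$ ($p{\left(g \right)} = \sqrt{g - 117} - \left(-2 + g^{2}\right) = \sqrt{-117 + g} - \left(-2 + g^{2}\right) = 2 + \sqrt{-117 + g} - g^{2}$)
$p{\left(577 \right)} + 175023 = \left(2 + \sqrt{-117 + 577} - 577^{2}\right) + 175023 = \left(2 + \sqrt{460} - 332929\right) + 175023 = \left(2 + 2 \sqrt{115} - 332929\right) + 175023 = \left(-332927 + 2 \sqrt{115}\right) + 175023 = -157904 + 2 \sqrt{115}$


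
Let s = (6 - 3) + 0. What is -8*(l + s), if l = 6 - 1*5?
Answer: -32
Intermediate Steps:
s = 3 (s = 3 + 0 = 3)
l = 1 (l = 6 - 5 = 1)
-8*(l + s) = -8*(1 + 3) = -8*4 = -32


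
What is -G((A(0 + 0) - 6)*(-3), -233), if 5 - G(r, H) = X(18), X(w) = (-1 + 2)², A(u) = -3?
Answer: -4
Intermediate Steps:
X(w) = 1 (X(w) = 1² = 1)
G(r, H) = 4 (G(r, H) = 5 - 1*1 = 5 - 1 = 4)
-G((A(0 + 0) - 6)*(-3), -233) = -1*4 = -4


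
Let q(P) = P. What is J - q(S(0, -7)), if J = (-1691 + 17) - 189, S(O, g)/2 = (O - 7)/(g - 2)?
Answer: -16781/9 ≈ -1864.6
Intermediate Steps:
S(O, g) = 2*(-7 + O)/(-2 + g) (S(O, g) = 2*((O - 7)/(g - 2)) = 2*((-7 + O)/(-2 + g)) = 2*(-7 + O)/(-2 + g))
J = -1863 (J = -1674 - 189 = -1863)
J - q(S(0, -7)) = -1863 - 2*(-7 + 0)/(-2 - 7) = -1863 - 2*(-7)/(-9) = -1863 - 2*(-1)*(-7)/9 = -1863 - 1*14/9 = -1863 - 14/9 = -16781/9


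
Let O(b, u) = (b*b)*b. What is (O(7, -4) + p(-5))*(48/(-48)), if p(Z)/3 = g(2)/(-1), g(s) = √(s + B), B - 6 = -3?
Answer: -343 + 3*√5 ≈ -336.29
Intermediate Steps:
B = 3 (B = 6 - 3 = 3)
O(b, u) = b³ (O(b, u) = b²*b = b³)
g(s) = √(3 + s) (g(s) = √(s + 3) = √(3 + s))
p(Z) = -3*√5 (p(Z) = 3*(√(3 + 2)/(-1)) = 3*(√5*(-1)) = 3*(-√5) = -3*√5)
(O(7, -4) + p(-5))*(48/(-48)) = (7³ - 3*√5)*(48/(-48)) = (343 - 3*√5)*(48*(-1/48)) = (343 - 3*√5)*(-1) = -343 + 3*√5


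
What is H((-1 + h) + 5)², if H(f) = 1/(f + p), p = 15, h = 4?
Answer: 1/529 ≈ 0.0018904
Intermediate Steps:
H(f) = 1/(15 + f) (H(f) = 1/(f + 15) = 1/(15 + f))
H((-1 + h) + 5)² = (1/(15 + ((-1 + 4) + 5)))² = (1/(15 + (3 + 5)))² = (1/(15 + 8))² = (1/23)² = 1/529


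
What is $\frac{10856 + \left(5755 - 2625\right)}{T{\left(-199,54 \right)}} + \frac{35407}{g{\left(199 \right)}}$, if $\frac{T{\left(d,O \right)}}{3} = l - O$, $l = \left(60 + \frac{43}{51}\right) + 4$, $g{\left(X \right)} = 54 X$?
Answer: $\frac{367795789}{848934} \approx 433.24$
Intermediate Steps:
$l = \frac{3307}{51}$ ($l = \left(60 + 43 \cdot \frac{1}{51}\right) + 4 = \left(60 + \frac{43}{51}\right) + 4 = \frac{3103}{51} + 4 = \frac{3307}{51} \approx 64.843$)
$T{\left(d,O \right)} = \frac{3307}{17} - 3 O$ ($T{\left(d,O \right)} = 3 \left(\frac{3307}{51} - O\right) = \frac{3307}{17} - 3 O$)
$\frac{10856 + \left(5755 - 2625\right)}{T{\left(-199,54 \right)}} + \frac{35407}{g{\left(199 \right)}} = \frac{10856 + \left(5755 - 2625\right)}{\frac{3307}{17} - 162} + \frac{35407}{54 \cdot 199} = \frac{10856 + 3130}{\frac{3307}{17} - 162} + \frac{35407}{10746} = \frac{13986}{\frac{553}{17}} + 35407 \cdot \frac{1}{10746} = 13986 \cdot \frac{17}{553} + \frac{35407}{10746} = \frac{33966}{79} + \frac{35407}{10746} = \frac{367795789}{848934}$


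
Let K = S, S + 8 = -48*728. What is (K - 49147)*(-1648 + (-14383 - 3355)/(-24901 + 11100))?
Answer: 1911259944690/13801 ≈ 1.3849e+8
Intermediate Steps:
S = -34952 (S = -8 - 48*728 = -8 - 34944 = -34952)
K = -34952
(K - 49147)*(-1648 + (-14383 - 3355)/(-24901 + 11100)) = (-34952 - 49147)*(-1648 + (-14383 - 3355)/(-24901 + 11100)) = -84099*(-1648 - 17738/(-13801)) = -84099*(-1648 - 17738*(-1/13801)) = -84099*(-1648 + 17738/13801) = -84099*(-22726310/13801) = 1911259944690/13801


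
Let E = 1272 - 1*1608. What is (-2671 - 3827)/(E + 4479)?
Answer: -2166/1381 ≈ -1.5684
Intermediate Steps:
E = -336 (E = 1272 - 1608 = -336)
(-2671 - 3827)/(E + 4479) = (-2671 - 3827)/(-336 + 4479) = -6498/4143 = -6498*1/4143 = -2166/1381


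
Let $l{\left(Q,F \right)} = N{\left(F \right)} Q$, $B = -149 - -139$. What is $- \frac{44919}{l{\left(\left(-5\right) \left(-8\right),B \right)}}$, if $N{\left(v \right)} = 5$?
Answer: $- \frac{44919}{200} \approx -224.59$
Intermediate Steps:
$B = -10$ ($B = -149 + 139 = -10$)
$l{\left(Q,F \right)} = 5 Q$
$- \frac{44919}{l{\left(\left(-5\right) \left(-8\right),B \right)}} = - \frac{44919}{5 \left(\left(-5\right) \left(-8\right)\right)} = - \frac{44919}{5 \cdot 40} = - \frac{44919}{200}$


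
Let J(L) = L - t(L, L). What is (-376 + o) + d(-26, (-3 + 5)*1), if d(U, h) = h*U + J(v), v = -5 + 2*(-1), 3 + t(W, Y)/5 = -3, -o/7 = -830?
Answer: 5405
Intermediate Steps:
o = 5810 (o = -7*(-830) = 5810)
t(W, Y) = -30 (t(W, Y) = -15 + 5*(-3) = -15 - 15 = -30)
v = -7 (v = -5 - 2 = -7)
J(L) = 30 + L (J(L) = L - 1*(-30) = L + 30 = 30 + L)
d(U, h) = 23 + U*h (d(U, h) = h*U + (30 - 7) = U*h + 23 = 23 + U*h)
(-376 + o) + d(-26, (-3 + 5)*1) = (-376 + 5810) + (23 - 26*(-3 + 5)) = 5434 + (23 - 52) = 5434 - 29 = 5405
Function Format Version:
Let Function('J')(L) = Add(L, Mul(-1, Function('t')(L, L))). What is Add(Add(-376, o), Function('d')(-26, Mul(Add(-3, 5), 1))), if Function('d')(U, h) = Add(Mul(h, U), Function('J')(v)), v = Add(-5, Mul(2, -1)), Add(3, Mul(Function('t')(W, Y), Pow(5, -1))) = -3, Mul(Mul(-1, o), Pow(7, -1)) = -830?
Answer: 5405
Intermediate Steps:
o = 5810 (o = Mul(-7, -830) = 5810)
Function('t')(W, Y) = -30 (Function('t')(W, Y) = Add(-15, Mul(5, -3)) = Add(-15, -15) = -30)
v = -7 (v = Add(-5, -2) = -7)
Function('J')(L) = Add(30, L) (Function('J')(L) = Add(L, Mul(-1, -30)) = Add(L, 30) = Add(30, L))
Function('d')(U, h) = Add(23, Mul(U, h)) (Function('d')(U, h) = Add(Mul(h, U), Add(30, -7)) = Add(Mul(U, h), 23) = Add(23, Mul(U, h)))
Add(Add(-376, o), Function('d')(-26, Mul(Add(-3, 5), 1))) = Add(Add(-376, 5810), Add(23, Mul(-26, Mul(Add(-3, 5), 1)))) = Add(5434, Add(23, Mul(-26, Mul(2, 1)))) = Add(5434, Add(23, Mul(-26, 2))) = Add(5434, Add(23, -52)) = Add(5434, -29) = 5405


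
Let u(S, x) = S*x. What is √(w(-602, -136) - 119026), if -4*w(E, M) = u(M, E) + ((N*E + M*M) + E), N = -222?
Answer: I*√709514/2 ≈ 421.16*I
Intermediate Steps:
w(E, M) = -M²/4 + 221*E/4 - E*M/4 (w(E, M) = -(M*E + ((-222*E + M*M) + E))/4 = -(E*M + ((-222*E + M²) + E))/4 = -(E*M + ((M² - 222*E) + E))/4 = -(E*M + (M² - 221*E))/4 = -(M² - 221*E + E*M)/4 = -M²/4 + 221*E/4 - E*M/4)
√(w(-602, -136) - 119026) = √((-¼*(-136)² + (221/4)*(-602) - ¼*(-602)*(-136)) - 119026) = √((-¼*18496 - 66521/2 - 20468) - 119026) = √((-4624 - 66521/2 - 20468) - 119026) = √(-116705/2 - 119026) = √(-354757/2) = I*√709514/2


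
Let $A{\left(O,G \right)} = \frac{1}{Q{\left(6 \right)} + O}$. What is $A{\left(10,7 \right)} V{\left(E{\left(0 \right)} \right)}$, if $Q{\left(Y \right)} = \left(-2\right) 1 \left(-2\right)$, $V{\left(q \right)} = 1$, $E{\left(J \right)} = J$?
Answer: $\frac{1}{14} \approx 0.071429$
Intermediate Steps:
$Q{\left(Y \right)} = 4$ ($Q{\left(Y \right)} = \left(-2\right) \left(-2\right) = 4$)
$A{\left(O,G \right)} = \frac{1}{4 + O}$
$A{\left(10,7 \right)} V{\left(E{\left(0 \right)} \right)} = \frac{1}{4 + 10} \cdot 1 = \frac{1}{14} \cdot 1 = \frac{1}{14}$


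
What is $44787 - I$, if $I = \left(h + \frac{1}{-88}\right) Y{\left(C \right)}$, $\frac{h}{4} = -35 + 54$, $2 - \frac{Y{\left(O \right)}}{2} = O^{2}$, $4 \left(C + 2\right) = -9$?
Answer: $\frac{33248607}{704} \approx 47228.0$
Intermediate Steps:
$C = - \frac{17}{4}$ ($C = -2 + \frac{1}{4} \left(-9\right) = -2 - \frac{9}{4} = - \frac{17}{4} \approx -4.25$)
$Y{\left(O \right)} = 4 - 2 O^{2}$
$h = 76$ ($h = 4 \left(-35 + 54\right) = 4 \cdot 19 = 76$)
$I = - \frac{1718559}{704}$ ($I = \left(76 + \frac{1}{-88}\right) \left(4 - 2 \left(- \frac{17}{4}\right)^{2}\right) = \left(76 - \frac{1}{88}\right) \left(4 - \frac{289}{8}\right) = \frac{6687 \left(4 - \frac{289}{8}\right)}{88} = \frac{6687}{88} \left(- \frac{257}{8}\right) = - \frac{1718559}{704} \approx -2441.1$)
$44787 - I = 44787 - - \frac{1718559}{704} = 44787 + \frac{1718559}{704} = \frac{33248607}{704}$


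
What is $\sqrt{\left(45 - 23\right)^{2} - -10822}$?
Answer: $\sqrt{11306} \approx 106.33$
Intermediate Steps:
$\sqrt{\left(45 - 23\right)^{2} - -10822} = \sqrt{22^{2} + \left(-1069 + 11891\right)} = \sqrt{484 + 10822} = \sqrt{11306}$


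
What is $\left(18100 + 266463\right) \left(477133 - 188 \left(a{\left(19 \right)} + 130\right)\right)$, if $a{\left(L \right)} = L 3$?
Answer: $125770301051$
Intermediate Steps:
$a{\left(L \right)} = 3 L$
$\left(18100 + 266463\right) \left(477133 - 188 \left(a{\left(19 \right)} + 130\right)\right) = \left(18100 + 266463\right) \left(477133 - 188 \left(3 \cdot 19 + 130\right)\right) = 284563 \left(477133 - 188 \left(57 + 130\right)\right) = 284563 \left(477133 - 35156\right) = 284563 \cdot 441977 = 125770301051$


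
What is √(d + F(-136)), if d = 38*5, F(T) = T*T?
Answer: √18686 ≈ 136.70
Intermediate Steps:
F(T) = T²
d = 190
√(d + F(-136)) = √(190 + (-136)²) = √(190 + 18496) = √18686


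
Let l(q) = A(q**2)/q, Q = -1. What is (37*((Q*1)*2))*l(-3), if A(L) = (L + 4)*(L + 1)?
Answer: 9620/3 ≈ 3206.7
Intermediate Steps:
A(L) = (1 + L)*(4 + L) (A(L) = (4 + L)*(1 + L) = (1 + L)*(4 + L))
l(q) = (4 + q**4 + 5*q**2)/q (l(q) = (4 + (q**2)**2 + 5*q**2)/q = (4 + q**4 + 5*q**2)/q)
(37*((Q*1)*2))*l(-3) = (37*(-1*1*2))*((-3)**3 + 4/(-3) + 5*(-3)) = (37*(-1*2))*(-27 + 4*(-1/3) - 15) = (37*(-2))*(-27 - 4/3 - 15) = -74*(-130/3) = 9620/3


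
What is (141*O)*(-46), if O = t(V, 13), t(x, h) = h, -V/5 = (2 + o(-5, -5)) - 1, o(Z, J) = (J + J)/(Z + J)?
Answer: -84318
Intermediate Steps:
o(Z, J) = 2*J/(J + Z) (o(Z, J) = (2*J)/(J + Z) = 2*J/(J + Z))
V = -10 (V = -5*((2 + 2*(-5)/(-5 - 5)) - 1) = -5*((2 + 2*(-5)/(-10)) - 1) = -5*((2 + 2*(-5)*(-⅒)) - 1) = -5*((2 + 1) - 1) = -5*(3 - 1) = -5*2 = -10)
O = 13
(141*O)*(-46) = (141*13)*(-46) = 1833*(-46) = -84318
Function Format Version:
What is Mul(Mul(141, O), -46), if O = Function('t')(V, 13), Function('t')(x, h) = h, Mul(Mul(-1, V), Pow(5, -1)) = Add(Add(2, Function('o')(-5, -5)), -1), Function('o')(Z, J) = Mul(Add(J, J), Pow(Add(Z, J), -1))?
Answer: -84318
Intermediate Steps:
Function('o')(Z, J) = Mul(2, J, Pow(Add(J, Z), -1)) (Function('o')(Z, J) = Mul(Mul(2, J), Pow(Add(J, Z), -1)) = Mul(2, J, Pow(Add(J, Z), -1)))
V = -10 (V = Mul(-5, Add(Add(2, Mul(2, -5, Pow(Add(-5, -5), -1))), -1)) = Mul(-5, Add(Add(2, Mul(2, -5, Pow(-10, -1))), -1)) = Mul(-5, Add(Add(2, Mul(2, -5, Rational(-1, 10))), -1)) = Mul(-5, Add(Add(2, 1), -1)) = Mul(-5, Add(3, -1)) = Mul(-5, 2) = -10)
O = 13
Mul(Mul(141, O), -46) = Mul(Mul(141, 13), -46) = Mul(1833, -46) = -84318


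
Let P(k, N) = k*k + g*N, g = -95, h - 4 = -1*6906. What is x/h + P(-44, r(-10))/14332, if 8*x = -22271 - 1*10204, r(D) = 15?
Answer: 123411769/197838928 ≈ 0.62380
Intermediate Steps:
x = -32475/8 (x = (-22271 - 1*10204)/8 = (-22271 - 10204)/8 = (⅛)*(-32475) = -32475/8 ≈ -4059.4)
h = -6902 (h = 4 - 1*6906 = 4 - 6906 = -6902)
P(k, N) = k² - 95*N (P(k, N) = k*k - 95*N = k² - 95*N)
x/h + P(-44, r(-10))/14332 = -32475/8/(-6902) + ((-44)² - 95*15)/14332 = -32475/8*(-1/6902) + (1936 - 1425)*(1/14332) = 32475/55216 + 511*(1/14332) = 32475/55216 + 511/14332 = 123411769/197838928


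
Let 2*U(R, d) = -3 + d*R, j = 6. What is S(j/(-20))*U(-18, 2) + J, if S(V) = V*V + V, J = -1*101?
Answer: -19381/200 ≈ -96.905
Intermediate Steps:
U(R, d) = -3/2 + R*d/2 (U(R, d) = (-3 + d*R)/2 = (-3 + R*d)/2 = -3/2 + R*d/2)
J = -101
S(V) = V + V² (S(V) = V² + V = V + V²)
S(j/(-20))*U(-18, 2) + J = ((6/(-20))*(1 + 6/(-20)))*(-3/2 + (½)*(-18)*2) - 101 = ((6*(-1/20))*(1 + 6*(-1/20)))*(-3/2 - 18) - 101 = -3*(1 - 3/10)/10*(-39/2) - 101 = -3/10*7/10*(-39/2) - 101 = -21/100*(-39/2) - 101 = 819/200 - 101 = -19381/200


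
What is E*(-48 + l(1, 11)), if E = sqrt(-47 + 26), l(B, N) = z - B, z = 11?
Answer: -38*I*sqrt(21) ≈ -174.14*I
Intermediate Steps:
l(B, N) = 11 - B
E = I*sqrt(21) (E = sqrt(-21) = I*sqrt(21) ≈ 4.5826*I)
E*(-48 + l(1, 11)) = (I*sqrt(21))*(-48 + (11 - 1*1)) = (I*sqrt(21))*(-48 + (11 - 1)) = (I*sqrt(21))*(-48 + 10) = (I*sqrt(21))*(-38) = -38*I*sqrt(21)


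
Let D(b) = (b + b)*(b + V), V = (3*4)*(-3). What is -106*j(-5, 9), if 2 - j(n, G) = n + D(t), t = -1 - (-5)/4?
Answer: -10547/4 ≈ -2636.8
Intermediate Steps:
t = 1/4 (t = -1 - (-5)/4 = -1 - 1*(-5/4) = -1 + 5/4 = 1/4 ≈ 0.25000)
V = -36 (V = 12*(-3) = -36)
D(b) = 2*b*(-36 + b) (D(b) = (b + b)*(b - 36) = (2*b)*(-36 + b) = 2*b*(-36 + b))
j(n, G) = 159/8 - n (j(n, G) = 2 - (n + 2*(1/4)*(-36 + 1/4)) = 2 - (n + 2*(1/4)*(-143/4)) = 2 - (n - 143/8) = 2 - (-143/8 + n) = 2 + (143/8 - n) = 159/8 - n)
-106*j(-5, 9) = -106*(159/8 - 1*(-5)) = -106*(159/8 + 5) = -106*199/8 = -10547/4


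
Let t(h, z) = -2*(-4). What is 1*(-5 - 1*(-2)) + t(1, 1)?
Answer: 5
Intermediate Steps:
t(h, z) = 8
1*(-5 - 1*(-2)) + t(1, 1) = 1*(-5 - 1*(-2)) + 8 = 1*(-5 + 2) + 8 = 1*(-3) + 8 = -3 + 8 = 5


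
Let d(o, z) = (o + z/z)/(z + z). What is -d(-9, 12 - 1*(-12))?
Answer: ⅙ ≈ 0.16667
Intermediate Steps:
d(o, z) = (1 + o)/(2*z) (d(o, z) = (o + 1)/((2*z)) = (1 + o)*(1/(2*z)) = (1 + o)/(2*z))
-d(-9, 12 - 1*(-12)) = -(1 - 9)/(2*(12 - 1*(-12))) = -(-8)/(2*(12 + 12)) = -(-8)/(2*24) = -1*(-⅙) = ⅙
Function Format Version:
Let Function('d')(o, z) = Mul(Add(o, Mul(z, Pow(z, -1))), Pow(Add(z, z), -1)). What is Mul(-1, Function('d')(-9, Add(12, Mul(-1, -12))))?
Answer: Rational(1, 6) ≈ 0.16667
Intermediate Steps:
Function('d')(o, z) = Mul(Rational(1, 2), Pow(z, -1), Add(1, o)) (Function('d')(o, z) = Mul(Add(o, 1), Pow(Mul(2, z), -1)) = Mul(Add(1, o), Mul(Rational(1, 2), Pow(z, -1))) = Mul(Rational(1, 2), Pow(z, -1), Add(1, o)))
Mul(-1, Function('d')(-9, Add(12, Mul(-1, -12)))) = Mul(-1, Mul(Rational(1, 2), Pow(Add(12, Mul(-1, -12)), -1), Add(1, -9))) = Mul(-1, Mul(Rational(1, 2), Pow(Add(12, 12), -1), -8)) = Mul(-1, Mul(Rational(1, 2), Pow(24, -1), -8)) = Mul(-1, Mul(Rational(1, 2), Rational(1, 24), -8)) = Mul(-1, Rational(-1, 6)) = Rational(1, 6)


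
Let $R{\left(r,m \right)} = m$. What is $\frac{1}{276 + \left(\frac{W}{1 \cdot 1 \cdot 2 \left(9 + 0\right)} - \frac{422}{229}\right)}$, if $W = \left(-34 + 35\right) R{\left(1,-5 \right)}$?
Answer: $\frac{4122}{1128931} \approx 0.0036512$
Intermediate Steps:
$W = -5$ ($W = \left(-34 + 35\right) \left(-5\right) = 1 \left(-5\right) = -5$)
$\frac{1}{276 + \left(\frac{W}{1 \cdot 1 \cdot 2 \left(9 + 0\right)} - \frac{422}{229}\right)} = \frac{1}{276 - \left(\frac{422}{229} + 5 \frac{1}{2 \left(9 + 0\right)}\right)} = \frac{1}{276 - \left(\frac{422}{229} + \frac{5}{1 \cdot 2 \cdot 9}\right)} = \frac{1}{276 - \left(\frac{422}{229} + \frac{5}{2 \cdot 9}\right)} = \frac{1}{276 - \left(\frac{422}{229} + \frac{5}{18}\right)} = \frac{1}{276 - \frac{8741}{4122}} = \frac{1}{\frac{1128931}{4122}} = \frac{4122}{1128931}$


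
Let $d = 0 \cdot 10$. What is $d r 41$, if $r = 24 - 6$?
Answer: $0$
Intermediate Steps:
$d = 0$
$r = 18$
$d r 41 = 0 \cdot 18 \cdot 41 = 0 \cdot 41 = 0$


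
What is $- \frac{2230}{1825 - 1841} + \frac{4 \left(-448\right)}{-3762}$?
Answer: $\frac{2104483}{15048} \approx 139.85$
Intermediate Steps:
$- \frac{2230}{1825 - 1841} + \frac{4 \left(-448\right)}{-3762} = - \frac{2230}{-16} - - \frac{896}{1881} = \left(-2230\right) \left(- \frac{1}{16}\right) + \frac{896}{1881} = \frac{1115}{8} + \frac{896}{1881} = \frac{2104483}{15048}$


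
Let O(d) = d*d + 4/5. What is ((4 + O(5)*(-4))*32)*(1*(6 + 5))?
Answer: -174592/5 ≈ -34918.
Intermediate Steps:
O(d) = ⅘ + d² (O(d) = d² + 4*(⅕) = d² + ⅘ = ⅘ + d²)
((4 + O(5)*(-4))*32)*(1*(6 + 5)) = ((4 + (⅘ + 5²)*(-4))*32)*(1*(6 + 5)) = ((4 + (⅘ + 25)*(-4))*32)*(1*11) = ((4 + (129/5)*(-4))*32)*11 = ((4 - 516/5)*32)*11 = -496/5*32*11 = -15872/5*11 = -174592/5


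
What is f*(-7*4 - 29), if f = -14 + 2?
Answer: 684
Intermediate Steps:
f = -12
f*(-7*4 - 29) = -12*(-7*4 - 29) = -12*(-28 - 29) = -12*(-57) = 684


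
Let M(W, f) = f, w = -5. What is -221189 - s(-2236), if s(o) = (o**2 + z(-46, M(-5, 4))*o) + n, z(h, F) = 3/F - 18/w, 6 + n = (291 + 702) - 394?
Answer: -26058757/5 ≈ -5.2118e+6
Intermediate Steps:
n = 593 (n = -6 + ((291 + 702) - 394) = -6 + (993 - 394) = -6 + 599 = 593)
z(h, F) = 18/5 + 3/F (z(h, F) = 3/F - 18/(-5) = 3/F - 18*(-1/5) = 3/F + 18/5 = 18/5 + 3/F)
s(o) = 593 + o**2 + 87*o/20 (s(o) = (o**2 + (18/5 + 3/4)*o) + 593 = (o**2 + 87*o/20) + 593 = 593 + o**2 + 87*o/20)
-221189 - s(-2236) = -221189 - (593 + (-2236)**2 + (87/20)*(-2236)) = -221189 - (593 + 4999696 - 48633/5) = -221189 - 1*24952812/5 = -221189 - 24952812/5 = -26058757/5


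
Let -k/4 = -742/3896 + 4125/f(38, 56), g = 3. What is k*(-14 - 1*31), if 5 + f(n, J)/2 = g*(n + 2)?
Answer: 35775765/11201 ≈ 3194.0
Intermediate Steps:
f(n, J) = 2 + 6*n (f(n, J) = -10 + 2*(3*(n + 2)) = -10 + 2*(3*(2 + n)) = -10 + 2*(6 + 3*n) = -10 + (12 + 6*n) = 2 + 6*n)
k = -795017/11201 (k = -4*(-742/3896 + 4125/(2 + 6*38)) = -4*(-742*1/3896 + 4125/(2 + 228)) = -4*(-371/1948 + 4125/230) = -4*(-371/1948 + 4125*(1/230)) = -4*(-371/1948 + 825/46) = -4*795017/44804 = -795017/11201 ≈ -70.977)
k*(-14 - 1*31) = -795017*(-14 - 1*31)/11201 = -795017*(-14 - 31)/11201 = -795017/11201*(-45) = 35775765/11201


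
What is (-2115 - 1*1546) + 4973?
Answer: 1312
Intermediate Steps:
(-2115 - 1*1546) + 4973 = (-2115 - 1546) + 4973 = -3661 + 4973 = 1312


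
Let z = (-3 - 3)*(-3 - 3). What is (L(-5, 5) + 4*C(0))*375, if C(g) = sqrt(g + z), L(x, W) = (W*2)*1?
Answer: 12750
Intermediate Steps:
z = 36 (z = -6*(-6) = 36)
L(x, W) = 2*W (L(x, W) = (2*W)*1 = 2*W)
C(g) = sqrt(36 + g) (C(g) = sqrt(g + 36) = sqrt(36 + g))
(L(-5, 5) + 4*C(0))*375 = (2*5 + 4*sqrt(36 + 0))*375 = (10 + 4*sqrt(36))*375 = (10 + 4*6)*375 = (10 + 24)*375 = 34*375 = 12750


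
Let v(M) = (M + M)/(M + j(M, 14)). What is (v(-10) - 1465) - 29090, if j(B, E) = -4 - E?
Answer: -213880/7 ≈ -30554.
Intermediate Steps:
v(M) = 2*M/(-18 + M) (v(M) = (M + M)/(M + (-4 - 1*14)) = (2*M)/(M + (-4 - 14)) = (2*M)/(M - 18) = (2*M)/(-18 + M) = 2*M/(-18 + M))
(v(-10) - 1465) - 29090 = (2*(-10)/(-18 - 10) - 1465) - 29090 = (2*(-10)/(-28) - 1465) - 29090 = (2*(-10)*(-1/28) - 1465) - 29090 = (5/7 - 1465) - 29090 = -10250/7 - 29090 = -213880/7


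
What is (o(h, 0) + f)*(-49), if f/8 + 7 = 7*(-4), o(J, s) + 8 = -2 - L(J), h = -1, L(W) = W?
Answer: 14161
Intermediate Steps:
o(J, s) = -10 - J (o(J, s) = -8 + (-2 - J) = -10 - J)
f = -280 (f = -56 + 8*(7*(-4)) = -56 + 8*(-28) = -56 - 224 = -280)
(o(h, 0) + f)*(-49) = ((-10 - 1*(-1)) - 280)*(-49) = ((-10 + 1) - 280)*(-49) = (-9 - 280)*(-49) = -289*(-49) = 14161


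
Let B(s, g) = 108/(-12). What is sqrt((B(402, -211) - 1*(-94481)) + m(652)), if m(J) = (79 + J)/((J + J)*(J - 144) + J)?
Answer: sqrt(1153819066348801)/110514 ≈ 307.36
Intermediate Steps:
m(J) = (79 + J)/(J + 2*J*(-144 + J)) (m(J) = (79 + J)/((2*J)*(-144 + J) + J) = (79 + J)/(2*J*(-144 + J) + J) = (79 + J)/(J + 2*J*(-144 + J)))
B(s, g) = -9 (B(s, g) = 108*(-1/12) = -9)
sqrt((B(402, -211) - 1*(-94481)) + m(652)) = sqrt((-9 - 1*(-94481)) + (79 + 652)/(652*(-287 + 2*652))) = sqrt((-9 + 94481) + (1/652)*731/(-287 + 1304)) = sqrt(94472 + (1/652)*731/1017) = sqrt(94472 + (1/652)*(1/1017)*731) = sqrt(94472 + 731/663084) = sqrt(62642872379/663084) = sqrt(1153819066348801)/110514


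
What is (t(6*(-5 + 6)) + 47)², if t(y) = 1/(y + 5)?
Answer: 268324/121 ≈ 2217.6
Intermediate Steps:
t(y) = 1/(5 + y)
(t(6*(-5 + 6)) + 47)² = (1/(5 + 6*(-5 + 6)) + 47)² = (1/(5 + 6*1) + 47)² = (1/(5 + 6) + 47)² = (1/11 + 47)² = (518/11)² = 268324/121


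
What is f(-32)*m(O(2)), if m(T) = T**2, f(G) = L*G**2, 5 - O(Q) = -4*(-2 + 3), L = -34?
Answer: -2820096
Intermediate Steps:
O(Q) = 9 (O(Q) = 5 - (-4)*(-2 + 3) = 5 - (-4) = 5 - 1*(-4) = 5 + 4 = 9)
f(G) = -34*G**2
f(-32)*m(O(2)) = -34*(-32)**2*9**2 = -34*1024*81 = -34816*81 = -2820096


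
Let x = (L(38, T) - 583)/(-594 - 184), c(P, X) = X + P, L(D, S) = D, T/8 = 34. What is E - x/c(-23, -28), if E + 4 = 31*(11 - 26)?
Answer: -18608437/39678 ≈ -468.99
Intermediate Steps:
T = 272 (T = 8*34 = 272)
c(P, X) = P + X
x = 545/778 (x = (38 - 583)/(-594 - 184) = -545/(-778) = -545*(-1/778) = 545/778 ≈ 0.70051)
E = -469 (E = -4 + 31*(11 - 26) = -4 + 31*(-15) = -4 - 465 = -469)
E - x/c(-23, -28) = -469 - 545/(778*(-23 - 28)) = -469 - 545/(778*(-51)) = -469 - 545*(-1)/(778*51) = -469 - 1*(-545/39678) = -469 + 545/39678 = -18608437/39678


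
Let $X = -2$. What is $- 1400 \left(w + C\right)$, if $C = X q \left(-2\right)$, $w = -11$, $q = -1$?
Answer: $21000$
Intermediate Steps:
$C = -4$ ($C = \left(-2\right) \left(-1\right) \left(-2\right) = 2 \left(-2\right) = -4$)
$- 1400 \left(w + C\right) = - 1400 \left(-11 - 4\right) = \left(-1400\right) \left(-15\right) = 21000$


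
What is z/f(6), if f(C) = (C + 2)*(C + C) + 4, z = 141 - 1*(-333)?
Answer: 237/50 ≈ 4.7400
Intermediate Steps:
z = 474 (z = 141 + 333 = 474)
f(C) = 4 + 2*C*(2 + C) (f(C) = (2 + C)*(2*C) + 4 = 2*C*(2 + C) + 4 = 4 + 2*C*(2 + C))
z/f(6) = 474/(4 + 2*6**2 + 4*6) = 474/(4 + 2*36 + 24) = 474/(4 + 72 + 24) = 474/100 = 474*(1/100) = 237/50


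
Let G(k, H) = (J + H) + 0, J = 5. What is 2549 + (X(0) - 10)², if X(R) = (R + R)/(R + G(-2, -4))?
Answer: 2649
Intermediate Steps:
G(k, H) = 5 + H (G(k, H) = (5 + H) + 0 = 5 + H)
X(R) = 2*R/(1 + R) (X(R) = (R + R)/(R + (5 - 4)) = (2*R)/(R + 1) = (2*R)/(1 + R) = 2*R/(1 + R))
2549 + (X(0) - 10)² = 2549 + (2*0/(1 + 0) - 10)² = 2549 + (2*0/1 - 10)² = 2549 + (2*0*1 - 10)² = 2549 + (0 - 10)² = 2549 + (-10)² = 2549 + 100 = 2649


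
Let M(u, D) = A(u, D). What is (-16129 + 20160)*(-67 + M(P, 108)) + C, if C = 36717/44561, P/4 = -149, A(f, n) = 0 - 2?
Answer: -12394115262/44561 ≈ -2.7814e+5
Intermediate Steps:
A(f, n) = -2
P = -596 (P = 4*(-149) = -596)
M(u, D) = -2
C = 36717/44561 (C = 36717*(1/44561) = 36717/44561 ≈ 0.82397)
(-16129 + 20160)*(-67 + M(P, 108)) + C = (-16129 + 20160)*(-67 - 2) + 36717/44561 = 4031*(-69) + 36717/44561 = -278139 + 36717/44561 = -12394115262/44561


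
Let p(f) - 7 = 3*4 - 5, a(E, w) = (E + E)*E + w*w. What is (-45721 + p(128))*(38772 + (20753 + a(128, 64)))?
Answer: -4405652023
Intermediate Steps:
a(E, w) = w**2 + 2*E**2 (a(E, w) = (2*E)*E + w**2 = 2*E**2 + w**2 = w**2 + 2*E**2)
p(f) = 14 (p(f) = 7 + (3*4 - 5) = 7 + (12 - 5) = 7 + 7 = 14)
(-45721 + p(128))*(38772 + (20753 + a(128, 64))) = (-45721 + 14)*(38772 + (20753 + (64**2 + 2*128**2))) = -45707*(38772 + (20753 + (4096 + 2*16384))) = -45707*(38772 + (20753 + (4096 + 32768))) = -45707*(38772 + (20753 + 36864)) = -45707*(38772 + 57617) = -45707*96389 = -4405652023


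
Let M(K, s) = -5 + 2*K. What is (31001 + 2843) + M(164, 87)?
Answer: 34167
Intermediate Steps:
(31001 + 2843) + M(164, 87) = (31001 + 2843) + (-5 + 2*164) = 33844 + (-5 + 328) = 33844 + 323 = 34167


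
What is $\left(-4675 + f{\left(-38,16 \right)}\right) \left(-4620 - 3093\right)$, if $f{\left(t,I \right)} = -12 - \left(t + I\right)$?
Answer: $35981145$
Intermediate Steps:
$f{\left(t,I \right)} = -12 - I - t$ ($f{\left(t,I \right)} = -12 - \left(I + t\right) = -12 - I - t$)
$\left(-4675 + f{\left(-38,16 \right)}\right) \left(-4620 - 3093\right) = \left(-4675 - -10\right) \left(-4620 - 3093\right) = \left(-4675 - -10\right) \left(-7713\right) = \left(-4675 + 10\right) \left(-7713\right) = \left(-4665\right) \left(-7713\right) = 35981145$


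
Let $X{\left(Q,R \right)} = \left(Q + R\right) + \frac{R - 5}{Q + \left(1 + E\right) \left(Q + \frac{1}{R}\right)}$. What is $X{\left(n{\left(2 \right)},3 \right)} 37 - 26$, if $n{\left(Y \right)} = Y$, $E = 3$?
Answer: $\frac{2592}{17} \approx 152.47$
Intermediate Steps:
$X{\left(Q,R \right)} = Q + R + \frac{-5 + R}{\frac{4}{R} + 5 Q}$ ($X{\left(Q,R \right)} = \left(Q + R\right) + \frac{R - 5}{Q + \left(1 + 3\right) \left(Q + \frac{1}{R}\right)} = \left(Q + R\right) + \frac{-5 + R}{Q + 4 \left(Q + \frac{1}{R}\right)} = \left(Q + R\right) + \frac{-5 + R}{Q + \left(4 Q + \frac{4}{R}\right)} = \left(Q + R\right) + \frac{-5 + R}{\frac{4}{R} + 5 Q} = Q + R + \frac{-5 + R}{\frac{4}{R} + 5 Q}$)
$X{\left(n{\left(2 \right)},3 \right)} 37 - 26 = \frac{3^{2} - 3 + 4 \cdot 2 + 5 \cdot 2 \cdot 3^{2} + 5 \cdot 3 \cdot 2^{2}}{4 + 5 \cdot 2 \cdot 3} \cdot 37 - 26 = \frac{9 - 3 + 8 + 5 \cdot 2 \cdot 9 + 5 \cdot 3 \cdot 4}{4 + 30} \cdot 37 - 26 = \frac{9 - 3 + 8 + 90 + 60}{34} \cdot 37 - 26 = \frac{1}{34} \cdot 164 \cdot 37 - 26 = \frac{82}{17} \cdot 37 - 26 = \frac{3034}{17} - 26 = \frac{2592}{17}$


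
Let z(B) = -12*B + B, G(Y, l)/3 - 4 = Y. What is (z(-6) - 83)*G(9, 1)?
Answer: -663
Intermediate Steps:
G(Y, l) = 12 + 3*Y
z(B) = -11*B
(z(-6) - 83)*G(9, 1) = (-11*(-6) - 83)*(12 + 3*9) = (66 - 83)*(12 + 27) = -17*39 = -663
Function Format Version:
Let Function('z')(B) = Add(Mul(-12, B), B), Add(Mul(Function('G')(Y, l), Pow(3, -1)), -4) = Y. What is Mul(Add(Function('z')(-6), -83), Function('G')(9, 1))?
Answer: -663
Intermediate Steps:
Function('G')(Y, l) = Add(12, Mul(3, Y))
Function('z')(B) = Mul(-11, B)
Mul(Add(Function('z')(-6), -83), Function('G')(9, 1)) = Mul(Add(Mul(-11, -6), -83), Add(12, Mul(3, 9))) = Mul(Add(66, -83), Add(12, 27)) = Mul(-17, 39) = -663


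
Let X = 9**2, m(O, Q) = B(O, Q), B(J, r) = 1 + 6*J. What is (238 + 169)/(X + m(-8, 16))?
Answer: 407/34 ≈ 11.971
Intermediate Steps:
m(O, Q) = 1 + 6*O
X = 81
(238 + 169)/(X + m(-8, 16)) = (238 + 169)/(81 + (1 + 6*(-8))) = 407/(81 + (1 - 48)) = 407/(81 - 47) = 407/34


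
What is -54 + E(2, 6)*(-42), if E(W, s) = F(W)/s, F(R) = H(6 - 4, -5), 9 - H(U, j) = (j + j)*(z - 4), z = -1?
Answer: 233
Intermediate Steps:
H(U, j) = 9 + 10*j (H(U, j) = 9 - (j + j)*(-1 - 4) = 9 - 2*j*(-5) = 9 - (-10)*j = 9 + 10*j)
F(R) = -41 (F(R) = 9 + 10*(-5) = 9 - 50 = -41)
E(W, s) = -41/s
-54 + E(2, 6)*(-42) = -54 - 41/6*(-42) = -54 + 287 = 233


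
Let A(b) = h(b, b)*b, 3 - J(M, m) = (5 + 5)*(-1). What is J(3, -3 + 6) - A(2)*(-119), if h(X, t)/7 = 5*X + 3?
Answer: 21671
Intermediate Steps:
h(X, t) = 21 + 35*X (h(X, t) = 7*(5*X + 3) = 7*(3 + 5*X) = 21 + 35*X)
J(M, m) = 13 (J(M, m) = 3 - (5 + 5)*(-1) = 3 - 10*(-1) = 3 - 1*(-10) = 3 + 10 = 13)
A(b) = b*(21 + 35*b) (A(b) = (21 + 35*b)*b = b*(21 + 35*b))
J(3, -3 + 6) - A(2)*(-119) = 13 - 7*2*(3 + 5*2)*(-119) = 13 - 7*2*(3 + 10)*(-119) = 13 - 7*2*13*(-119) = 13 - 1*182*(-119) = 13 - 182*(-119) = 13 + 21658 = 21671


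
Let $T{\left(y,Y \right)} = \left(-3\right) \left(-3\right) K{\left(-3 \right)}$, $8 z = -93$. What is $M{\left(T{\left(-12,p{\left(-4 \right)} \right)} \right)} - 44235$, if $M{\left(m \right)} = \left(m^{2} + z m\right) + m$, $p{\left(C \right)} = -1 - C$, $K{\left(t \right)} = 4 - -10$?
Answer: $- \frac{118791}{4} \approx -29698.0$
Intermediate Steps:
$K{\left(t \right)} = 14$ ($K{\left(t \right)} = 4 + 10 = 14$)
$z = - \frac{93}{8}$ ($z = \frac{1}{8} \left(-93\right) = - \frac{93}{8} \approx -11.625$)
$T{\left(y,Y \right)} = 126$ ($T{\left(y,Y \right)} = \left(-3\right) \left(-3\right) 14 = 9 \cdot 14 = 126$)
$M{\left(m \right)} = m^{2} - \frac{85 m}{8}$ ($M{\left(m \right)} = \left(m^{2} - \frac{93 m}{8}\right) + m = m^{2} - \frac{85 m}{8}$)
$M{\left(T{\left(-12,p{\left(-4 \right)} \right)} \right)} - 44235 = \frac{1}{8} \cdot 126 \left(-85 + 8 \cdot 126\right) - 44235 = \frac{1}{8} \cdot 126 \left(-85 + 1008\right) - 44235 = \frac{1}{8} \cdot 126 \cdot 923 - 44235 = \frac{58149}{4} - 44235 = - \frac{118791}{4}$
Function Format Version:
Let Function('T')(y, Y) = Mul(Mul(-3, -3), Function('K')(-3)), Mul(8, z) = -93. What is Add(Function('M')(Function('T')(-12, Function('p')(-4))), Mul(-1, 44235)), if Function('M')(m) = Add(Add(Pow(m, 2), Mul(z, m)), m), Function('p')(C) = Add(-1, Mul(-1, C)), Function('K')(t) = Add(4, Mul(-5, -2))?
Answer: Rational(-118791, 4) ≈ -29698.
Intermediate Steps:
Function('K')(t) = 14 (Function('K')(t) = Add(4, 10) = 14)
z = Rational(-93, 8) (z = Mul(Rational(1, 8), -93) = Rational(-93, 8) ≈ -11.625)
Function('T')(y, Y) = 126 (Function('T')(y, Y) = Mul(Mul(-3, -3), 14) = Mul(9, 14) = 126)
Function('M')(m) = Add(Pow(m, 2), Mul(Rational(-85, 8), m)) (Function('M')(m) = Add(Add(Pow(m, 2), Mul(Rational(-93, 8), m)), m) = Add(Pow(m, 2), Mul(Rational(-85, 8), m)))
Add(Function('M')(Function('T')(-12, Function('p')(-4))), Mul(-1, 44235)) = Add(Mul(Rational(1, 8), 126, Add(-85, Mul(8, 126))), Mul(-1, 44235)) = Add(Mul(Rational(1, 8), 126, Add(-85, 1008)), -44235) = Add(Mul(Rational(1, 8), 126, 923), -44235) = Add(Rational(58149, 4), -44235) = Rational(-118791, 4)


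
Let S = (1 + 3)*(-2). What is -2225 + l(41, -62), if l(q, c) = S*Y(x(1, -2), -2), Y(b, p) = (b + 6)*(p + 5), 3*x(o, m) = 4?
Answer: -2401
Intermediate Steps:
x(o, m) = 4/3 (x(o, m) = (⅓)*4 = 4/3)
Y(b, p) = (5 + p)*(6 + b) (Y(b, p) = (6 + b)*(5 + p) = (5 + p)*(6 + b))
S = -8 (S = 4*(-2) = -8)
l(q, c) = -176 (l(q, c) = -8*(30 + 5*(4/3) + 6*(-2) + (4/3)*(-2)) = -8*(30 + 20/3 - 12 - 8/3) = -8*22 = -176)
-2225 + l(41, -62) = -2225 - 176 = -2401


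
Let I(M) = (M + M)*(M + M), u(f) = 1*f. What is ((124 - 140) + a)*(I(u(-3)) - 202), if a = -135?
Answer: 25066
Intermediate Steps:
u(f) = f
I(M) = 4*M² (I(M) = (2*M)*(2*M) = 4*M²)
((124 - 140) + a)*(I(u(-3)) - 202) = ((124 - 140) - 135)*(4*(-3)² - 202) = (-16 - 135)*(4*9 - 202) = -151*(36 - 202) = -151*(-166) = 25066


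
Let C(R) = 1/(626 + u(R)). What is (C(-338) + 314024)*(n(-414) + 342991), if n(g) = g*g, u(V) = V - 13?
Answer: 44420712918587/275 ≈ 1.6153e+11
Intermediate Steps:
u(V) = -13 + V
C(R) = 1/(613 + R) (C(R) = 1/(626 + (-13 + R)) = 1/(613 + R))
n(g) = g**2
(C(-338) + 314024)*(n(-414) + 342991) = (1/(613 - 338) + 314024)*((-414)**2 + 342991) = (1/275 + 314024)*(171396 + 342991) = (1/275 + 314024)*514387 = (86356601/275)*514387 = 44420712918587/275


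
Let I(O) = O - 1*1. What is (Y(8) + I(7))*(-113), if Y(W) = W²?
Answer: -7910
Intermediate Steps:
I(O) = -1 + O (I(O) = O - 1 = -1 + O)
(Y(8) + I(7))*(-113) = (8² + (-1 + 7))*(-113) = (64 + 6)*(-113) = 70*(-113) = -7910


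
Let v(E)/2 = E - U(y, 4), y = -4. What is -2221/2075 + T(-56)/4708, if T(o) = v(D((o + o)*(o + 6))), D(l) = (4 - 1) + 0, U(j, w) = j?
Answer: -5213709/4884550 ≈ -1.0674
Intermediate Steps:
D(l) = 3 (D(l) = 3 + 0 = 3)
v(E) = 8 + 2*E (v(E) = 2*(E - 1*(-4)) = 2*(E + 4) = 2*(4 + E) = 8 + 2*E)
T(o) = 14 (T(o) = 8 + 2*3 = 8 + 6 = 14)
-2221/2075 + T(-56)/4708 = -2221/2075 + 14/4708 = -2221*1/2075 + 14*(1/4708) = -2221/2075 + 7/2354 = -5213709/4884550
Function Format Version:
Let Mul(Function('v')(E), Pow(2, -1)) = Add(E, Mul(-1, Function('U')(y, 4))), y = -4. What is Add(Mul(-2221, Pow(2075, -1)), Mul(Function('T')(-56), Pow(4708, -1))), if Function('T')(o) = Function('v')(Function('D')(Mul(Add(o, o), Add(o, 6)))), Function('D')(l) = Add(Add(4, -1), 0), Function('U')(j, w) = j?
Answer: Rational(-5213709, 4884550) ≈ -1.0674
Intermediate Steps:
Function('D')(l) = 3 (Function('D')(l) = Add(3, 0) = 3)
Function('v')(E) = Add(8, Mul(2, E)) (Function('v')(E) = Mul(2, Add(E, Mul(-1, -4))) = Mul(2, Add(E, 4)) = Mul(2, Add(4, E)) = Add(8, Mul(2, E)))
Function('T')(o) = 14 (Function('T')(o) = Add(8, Mul(2, 3)) = Add(8, 6) = 14)
Add(Mul(-2221, Pow(2075, -1)), Mul(Function('T')(-56), Pow(4708, -1))) = Add(Mul(-2221, Pow(2075, -1)), Mul(14, Pow(4708, -1))) = Add(Mul(-2221, Rational(1, 2075)), Mul(14, Rational(1, 4708))) = Add(Rational(-2221, 2075), Rational(7, 2354)) = Rational(-5213709, 4884550)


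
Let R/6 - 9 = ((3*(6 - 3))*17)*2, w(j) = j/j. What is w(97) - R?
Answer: -1889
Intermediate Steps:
w(j) = 1
R = 1890 (R = 54 + 6*(((3*(6 - 3))*17)*2) = 54 + 6*(((3*3)*17)*2) = 54 + 6*((9*17)*2) = 54 + 6*(153*2) = 54 + 6*306 = 54 + 1836 = 1890)
w(97) - R = 1 - 1*1890 = 1 - 1890 = -1889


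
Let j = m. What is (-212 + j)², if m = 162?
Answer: 2500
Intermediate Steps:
j = 162
(-212 + j)² = (-212 + 162)² = (-50)² = 2500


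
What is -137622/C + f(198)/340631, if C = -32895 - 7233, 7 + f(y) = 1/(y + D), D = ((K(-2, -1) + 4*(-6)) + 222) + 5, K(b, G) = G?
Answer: 195325161193/56953503200 ≈ 3.4296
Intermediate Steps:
D = 202 (D = ((-1 + 4*(-6)) + 222) + 5 = ((-1 - 24) + 222) + 5 = (-25 + 222) + 5 = 197 + 5 = 202)
f(y) = -7 + 1/(202 + y) (f(y) = -7 + 1/(y + 202) = -7 + 1/(202 + y))
C = -40128
-137622/C + f(198)/340631 = -137622/(-40128) + ((-1413 - 7*198)/(202 + 198))/340631 = -137622*(-1/40128) + ((-1413 - 1386)/400)*(1/340631) = 22937/6688 + ((1/400)*(-2799))*(1/340631) = 22937/6688 - 2799/400*1/340631 = 22937/6688 - 2799/136252400 = 195325161193/56953503200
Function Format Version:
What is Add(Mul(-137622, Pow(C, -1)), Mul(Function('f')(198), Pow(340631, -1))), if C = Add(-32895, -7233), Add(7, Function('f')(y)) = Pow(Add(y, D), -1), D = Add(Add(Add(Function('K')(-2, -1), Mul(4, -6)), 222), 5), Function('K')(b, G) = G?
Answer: Rational(195325161193, 56953503200) ≈ 3.4296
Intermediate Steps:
D = 202 (D = Add(Add(Add(-1, Mul(4, -6)), 222), 5) = Add(Add(Add(-1, -24), 222), 5) = Add(Add(-25, 222), 5) = Add(197, 5) = 202)
Function('f')(y) = Add(-7, Pow(Add(202, y), -1)) (Function('f')(y) = Add(-7, Pow(Add(y, 202), -1)) = Add(-7, Pow(Add(202, y), -1)))
C = -40128
Add(Mul(-137622, Pow(C, -1)), Mul(Function('f')(198), Pow(340631, -1))) = Add(Mul(-137622, Pow(-40128, -1)), Mul(Mul(Pow(Add(202, 198), -1), Add(-1413, Mul(-7, 198))), Pow(340631, -1))) = Add(Mul(-137622, Rational(-1, 40128)), Mul(Mul(Pow(400, -1), Add(-1413, -1386)), Rational(1, 340631))) = Add(Rational(22937, 6688), Mul(Mul(Rational(1, 400), -2799), Rational(1, 340631))) = Add(Rational(22937, 6688), Mul(Rational(-2799, 400), Rational(1, 340631))) = Add(Rational(22937, 6688), Rational(-2799, 136252400)) = Rational(195325161193, 56953503200)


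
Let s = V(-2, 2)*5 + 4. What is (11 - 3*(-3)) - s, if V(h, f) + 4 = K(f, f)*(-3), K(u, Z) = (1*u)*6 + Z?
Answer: 246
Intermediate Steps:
K(u, Z) = Z + 6*u (K(u, Z) = u*6 + Z = 6*u + Z = Z + 6*u)
V(h, f) = -4 - 21*f (V(h, f) = -4 + (f + 6*f)*(-3) = -4 + (7*f)*(-3) = -4 - 21*f)
s = -226 (s = (-4 - 21*2)*5 + 4 = (-4 - 42)*5 + 4 = -46*5 + 4 = -230 + 4 = -226)
(11 - 3*(-3)) - s = (11 - 3*(-3)) - 1*(-226) = (11 + 9) + 226 = 20 + 226 = 246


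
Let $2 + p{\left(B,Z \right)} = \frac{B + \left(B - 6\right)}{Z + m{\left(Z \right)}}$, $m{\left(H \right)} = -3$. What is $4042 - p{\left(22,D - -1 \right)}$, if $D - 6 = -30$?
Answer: $\frac{52591}{13} \approx 4045.5$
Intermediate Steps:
$D = -24$ ($D = 6 - 30 = -24$)
$p{\left(B,Z \right)} = -2 + \frac{-6 + 2 B}{-3 + Z}$ ($p{\left(B,Z \right)} = -2 + \frac{B + \left(B - 6\right)}{Z - 3} = -2 + \frac{B + \left(B - 6\right)}{-3 + Z} = -2 + \frac{B + \left(-6 + B\right)}{-3 + Z} = -2 + \frac{-6 + 2 B}{-3 + Z}$)
$4042 - p{\left(22,D - -1 \right)} = 4042 - \frac{2 \left(22 - \left(-24 - -1\right)\right)}{-3 - 23} = 4042 - \frac{2 \left(22 - \left(-24 + 1\right)\right)}{-3 + \left(-24 + 1\right)} = 4042 - \frac{2 \left(22 - -23\right)}{-3 - 23} = 4042 - \frac{2 \left(22 + 23\right)}{-26} = 4042 - 2 \left(- \frac{1}{26}\right) 45 = 4042 - - \frac{45}{13} = 4042 + \frac{45}{13} = \frac{52591}{13}$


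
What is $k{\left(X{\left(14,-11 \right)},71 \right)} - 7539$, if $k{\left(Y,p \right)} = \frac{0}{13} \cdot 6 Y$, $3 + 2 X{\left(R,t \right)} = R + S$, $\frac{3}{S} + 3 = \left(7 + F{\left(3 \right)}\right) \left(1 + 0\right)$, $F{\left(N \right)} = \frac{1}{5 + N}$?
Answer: $-7539$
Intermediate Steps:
$S = \frac{8}{11}$ ($S = \frac{3}{-3 + \left(7 + \frac{1}{5 + 3}\right) \left(1 + 0\right)} = \frac{3}{-3 + \left(7 + \frac{1}{8}\right) 1} = \frac{3}{-3 + \frac{57}{8} \cdot 1} = \frac{3}{-3 + \frac{57}{8}} = \frac{3}{\frac{33}{8}} = 3 \cdot \frac{8}{33} = \frac{8}{11} \approx 0.72727$)
$X{\left(R,t \right)} = - \frac{25}{22} + \frac{R}{2}$ ($X{\left(R,t \right)} = - \frac{3}{2} + \frac{R + \frac{8}{11}}{2} = - \frac{3}{2} + \frac{\frac{8}{11} + R}{2} = - \frac{3}{2} + \left(\frac{4}{11} + \frac{R}{2}\right) = - \frac{25}{22} + \frac{R}{2}$)
$k{\left(Y,p \right)} = 0$ ($k{\left(Y,p \right)} = 0 \cdot \frac{1}{13} \cdot 6 Y = 0 \cdot 6 Y = 0 Y = 0$)
$k{\left(X{\left(14,-11 \right)},71 \right)} - 7539 = 0 - 7539 = -7539$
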